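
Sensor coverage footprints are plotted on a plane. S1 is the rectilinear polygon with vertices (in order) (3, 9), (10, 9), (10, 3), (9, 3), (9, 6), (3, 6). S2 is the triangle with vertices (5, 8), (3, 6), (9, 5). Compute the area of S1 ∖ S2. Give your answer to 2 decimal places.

19.33

|S1| = 24, |S1∩S2| = 4.6667.
|S1 ∖ S2| = |S1| − |S1∩S2| = 24 − 4.6667 = 19.33.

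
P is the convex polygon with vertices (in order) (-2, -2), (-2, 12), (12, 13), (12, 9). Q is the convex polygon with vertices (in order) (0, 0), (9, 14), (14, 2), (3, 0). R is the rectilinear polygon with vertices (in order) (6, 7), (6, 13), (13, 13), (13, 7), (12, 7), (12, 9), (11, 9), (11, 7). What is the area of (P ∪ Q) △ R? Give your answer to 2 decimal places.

|P ∪ Q| = 175.3809.
|(P ∪ Q) ∩ R| = 32.9796.
|(P ∪ Q) △ R| = 175.3809 + 40 − 65.9592 = 149.42.

149.42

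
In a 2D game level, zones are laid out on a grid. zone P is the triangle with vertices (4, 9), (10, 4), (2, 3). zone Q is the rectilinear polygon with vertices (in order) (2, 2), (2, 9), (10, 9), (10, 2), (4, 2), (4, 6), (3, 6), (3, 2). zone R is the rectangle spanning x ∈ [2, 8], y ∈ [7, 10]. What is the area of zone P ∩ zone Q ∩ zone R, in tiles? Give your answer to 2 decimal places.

3.07

The intersection is the polygon with vertices (4,9), (6.4,7), (3.333,7).
By the shoelace formula its area is 3.07.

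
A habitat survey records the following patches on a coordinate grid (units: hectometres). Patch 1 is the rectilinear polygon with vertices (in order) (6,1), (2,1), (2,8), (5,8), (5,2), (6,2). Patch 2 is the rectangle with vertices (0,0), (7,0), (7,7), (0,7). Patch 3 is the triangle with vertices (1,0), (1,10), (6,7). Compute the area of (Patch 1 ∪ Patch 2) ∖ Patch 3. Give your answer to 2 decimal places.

31.63

|Patch 1 ∪ Patch 2| = 52.
|(Patch 1 ∪ Patch 2) ∩ Patch 3| = 20.3667.
|(Patch 1 ∪ Patch 2) ∖ Patch 3| = 52 − 20.3667 = 31.63.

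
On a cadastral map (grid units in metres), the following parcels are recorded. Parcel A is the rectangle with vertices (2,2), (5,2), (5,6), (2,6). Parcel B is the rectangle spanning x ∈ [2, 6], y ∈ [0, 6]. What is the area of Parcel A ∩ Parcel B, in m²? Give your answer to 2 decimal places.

12.00

|Parcel A∩Parcel B|: x∈[2,5], y∈[2,6] → 3·4 = 12.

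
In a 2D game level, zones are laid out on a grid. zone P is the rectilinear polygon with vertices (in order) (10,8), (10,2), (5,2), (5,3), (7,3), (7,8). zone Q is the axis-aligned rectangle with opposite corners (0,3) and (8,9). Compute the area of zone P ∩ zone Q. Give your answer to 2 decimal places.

5.00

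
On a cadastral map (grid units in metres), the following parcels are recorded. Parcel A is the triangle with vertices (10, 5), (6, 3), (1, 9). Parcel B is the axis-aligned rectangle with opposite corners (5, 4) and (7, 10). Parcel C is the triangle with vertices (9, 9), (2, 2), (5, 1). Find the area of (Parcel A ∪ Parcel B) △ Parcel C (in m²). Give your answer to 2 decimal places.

|Parcel A ∪ Parcel B| = 23.4611.
|(Parcel A ∪ Parcel B) ∩ Parcel C| = 4.9258.
|(Parcel A ∪ Parcel B) △ Parcel C| = 23.4611 + 14 − 9.8515 = 27.61.

27.61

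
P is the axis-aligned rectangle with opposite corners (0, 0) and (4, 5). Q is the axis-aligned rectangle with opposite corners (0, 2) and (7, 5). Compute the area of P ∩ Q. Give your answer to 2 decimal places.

|P∩Q|: x∈[0,4], y∈[2,5] → 4·3 = 12.

12.00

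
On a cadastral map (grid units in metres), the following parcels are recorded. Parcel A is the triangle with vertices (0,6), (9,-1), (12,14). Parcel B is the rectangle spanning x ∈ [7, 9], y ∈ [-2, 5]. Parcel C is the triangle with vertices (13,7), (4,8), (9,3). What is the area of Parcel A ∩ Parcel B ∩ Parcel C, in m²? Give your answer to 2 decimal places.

The intersection is the polygon with vertices (9,5), (9,3), (7,5).
By the shoelace formula its area is 2.00.

2.00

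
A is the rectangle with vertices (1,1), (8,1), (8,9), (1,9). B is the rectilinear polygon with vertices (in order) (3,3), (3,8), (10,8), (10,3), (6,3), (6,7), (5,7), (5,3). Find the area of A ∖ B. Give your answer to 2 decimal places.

|A| = 56, |A∩B| = 21.
|A ∖ B| = |A| − |A∩B| = 56 − 21 = 35.00.

35.00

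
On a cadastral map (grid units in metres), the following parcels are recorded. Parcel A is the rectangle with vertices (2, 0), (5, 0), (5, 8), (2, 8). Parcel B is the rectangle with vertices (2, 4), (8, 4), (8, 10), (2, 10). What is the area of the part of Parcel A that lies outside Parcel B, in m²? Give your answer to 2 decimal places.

12.00

|Parcel A∩Parcel B|: x∈[2,5], y∈[4,8] → 3·4 = 12.
|Parcel A| = 24.
|Parcel A ∖ Parcel B| = |Parcel A| − |Parcel A∩Parcel B| = 24 − 12 = 12.00.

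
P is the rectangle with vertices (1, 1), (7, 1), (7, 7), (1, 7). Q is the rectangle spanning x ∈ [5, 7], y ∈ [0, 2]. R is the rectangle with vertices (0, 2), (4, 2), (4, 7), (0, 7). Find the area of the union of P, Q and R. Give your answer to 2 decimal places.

By inclusion–exclusion:
Individual areas: |P| = 36, |Q| = 4, |R| = 20.
|P∩Q|: x∈[5,7], y∈[1,2] → 2·1 = 2.
|P∩R|: x∈[1,4], y∈[2,7] → 3·5 = 15.
|Q∩R| = 0 (no overlap).
|P∩Q∩R| = 0.
|P ∪ Q ∪ R| = 60 − 17 + 0 = 43.00.

43.00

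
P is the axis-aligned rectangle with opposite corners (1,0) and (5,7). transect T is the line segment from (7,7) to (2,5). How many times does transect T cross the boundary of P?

The segment meets the boundary at (5,6.2).

1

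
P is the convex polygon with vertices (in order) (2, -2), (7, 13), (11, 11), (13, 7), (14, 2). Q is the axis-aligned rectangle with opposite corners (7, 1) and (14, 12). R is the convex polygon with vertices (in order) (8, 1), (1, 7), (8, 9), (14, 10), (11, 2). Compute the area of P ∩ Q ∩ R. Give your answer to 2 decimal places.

The intersection is the polygon with vertices (12.929,7.143), (11,2), (8,1), (7,1.857), (7,8.714), (8,9), (11.692,9.615).
By the shoelace formula its area is 38.84.

38.84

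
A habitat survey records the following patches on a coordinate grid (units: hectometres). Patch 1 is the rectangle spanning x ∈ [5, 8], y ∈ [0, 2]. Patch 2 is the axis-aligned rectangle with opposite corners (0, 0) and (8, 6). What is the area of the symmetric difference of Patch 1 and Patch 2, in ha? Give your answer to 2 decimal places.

42.00

|Patch 1∩Patch 2|: x∈[5,8], y∈[0,2] → 3·2 = 6.
|Patch 1 △ Patch 2| = |Patch 1| + |Patch 2| − 2·|Patch 1∩Patch 2| = 6 + 48 − 12 = 42.00.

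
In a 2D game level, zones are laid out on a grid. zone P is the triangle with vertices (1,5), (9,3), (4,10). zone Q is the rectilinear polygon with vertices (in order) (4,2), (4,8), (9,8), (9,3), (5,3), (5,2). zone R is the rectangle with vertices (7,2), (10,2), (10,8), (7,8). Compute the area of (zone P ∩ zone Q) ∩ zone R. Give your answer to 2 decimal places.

The region (zone P ∩ zone Q) ∩ zone R is the polygon with vertices (9,3), (7,3.5), (7,5.8).
By the shoelace formula its area is 2.30.

2.30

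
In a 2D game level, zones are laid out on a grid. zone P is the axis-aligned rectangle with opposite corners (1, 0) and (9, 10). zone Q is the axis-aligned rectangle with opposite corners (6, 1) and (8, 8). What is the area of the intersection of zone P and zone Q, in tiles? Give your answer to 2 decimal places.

|zone P∩zone Q|: x∈[6,8], y∈[1,8] → 2·7 = 14.

14.00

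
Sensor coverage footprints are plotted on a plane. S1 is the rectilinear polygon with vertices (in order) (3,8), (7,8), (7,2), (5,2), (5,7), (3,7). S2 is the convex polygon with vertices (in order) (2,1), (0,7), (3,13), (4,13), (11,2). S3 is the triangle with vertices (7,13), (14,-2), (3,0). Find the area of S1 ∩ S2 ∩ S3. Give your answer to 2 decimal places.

The intersection is the polygon with vertices (7,2), (5,2), (5,6.5), (5.462,8), (7,8).
By the shoelace formula its area is 11.65.

11.65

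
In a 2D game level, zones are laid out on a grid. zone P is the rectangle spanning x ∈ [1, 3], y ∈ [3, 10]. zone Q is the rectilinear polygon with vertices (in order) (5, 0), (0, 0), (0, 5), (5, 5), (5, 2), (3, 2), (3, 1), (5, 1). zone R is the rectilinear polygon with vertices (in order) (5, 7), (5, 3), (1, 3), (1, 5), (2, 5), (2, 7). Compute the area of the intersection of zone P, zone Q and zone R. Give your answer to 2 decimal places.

4.00

The intersection is the polygon with vertices (1,3), (1,5), (2,5), (3,5), (3,3).
By the shoelace formula its area is 4.00.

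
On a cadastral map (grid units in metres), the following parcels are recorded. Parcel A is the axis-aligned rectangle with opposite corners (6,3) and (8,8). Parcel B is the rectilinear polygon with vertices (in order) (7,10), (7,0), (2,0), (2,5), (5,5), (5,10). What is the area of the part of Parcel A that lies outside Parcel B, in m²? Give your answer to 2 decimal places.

|Parcel A| = 10, |Parcel A∩Parcel B| = 5.
|Parcel A ∖ Parcel B| = |Parcel A| − |Parcel A∩Parcel B| = 10 − 5 = 5.00.

5.00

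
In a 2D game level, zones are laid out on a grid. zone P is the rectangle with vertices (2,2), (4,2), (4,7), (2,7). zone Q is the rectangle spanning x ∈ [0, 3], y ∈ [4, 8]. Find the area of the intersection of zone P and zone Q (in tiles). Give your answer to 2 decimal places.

|zone P∩zone Q|: x∈[2,3], y∈[4,7] → 1·3 = 3.

3.00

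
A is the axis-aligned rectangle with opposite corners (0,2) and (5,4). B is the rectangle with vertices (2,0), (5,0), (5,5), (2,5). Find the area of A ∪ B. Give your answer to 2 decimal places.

By inclusion–exclusion:
Individual areas: |A| = 10, |B| = 15.
|A∩B|: x∈[2,5], y∈[2,4] → 3·2 = 6.
|A ∪ B| = 25 − 6 = 19.00.

19.00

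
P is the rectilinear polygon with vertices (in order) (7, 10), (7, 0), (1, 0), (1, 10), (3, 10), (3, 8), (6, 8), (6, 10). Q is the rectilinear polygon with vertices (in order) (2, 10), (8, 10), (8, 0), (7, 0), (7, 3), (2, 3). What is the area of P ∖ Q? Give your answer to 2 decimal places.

|P| = 54, |P∩Q| = 29.
|P ∖ Q| = |P| − |P∩Q| = 54 − 29 = 25.00.

25.00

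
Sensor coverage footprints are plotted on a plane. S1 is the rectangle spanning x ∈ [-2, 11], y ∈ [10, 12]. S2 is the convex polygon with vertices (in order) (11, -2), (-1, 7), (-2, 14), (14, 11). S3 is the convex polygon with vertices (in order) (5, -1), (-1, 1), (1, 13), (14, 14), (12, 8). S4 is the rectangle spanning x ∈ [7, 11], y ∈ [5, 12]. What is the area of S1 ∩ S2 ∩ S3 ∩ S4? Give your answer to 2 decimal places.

The intersection is the polygon with vertices (8.667,12), (11,11.562), (11,10), (7,10), (7,12).
By the shoelace formula its area is 7.49.

7.49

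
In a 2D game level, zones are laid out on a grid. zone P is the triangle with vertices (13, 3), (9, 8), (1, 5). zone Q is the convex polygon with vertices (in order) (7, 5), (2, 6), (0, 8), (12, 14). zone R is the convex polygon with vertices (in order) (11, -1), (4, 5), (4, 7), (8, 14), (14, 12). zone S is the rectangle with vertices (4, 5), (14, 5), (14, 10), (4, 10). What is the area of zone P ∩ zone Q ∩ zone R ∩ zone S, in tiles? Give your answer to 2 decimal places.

The intersection is the polygon with vertices (4,5.6), (4,6.125), (8.579,7.842), (7,5).
By the shoelace formula its area is 5.94.

5.94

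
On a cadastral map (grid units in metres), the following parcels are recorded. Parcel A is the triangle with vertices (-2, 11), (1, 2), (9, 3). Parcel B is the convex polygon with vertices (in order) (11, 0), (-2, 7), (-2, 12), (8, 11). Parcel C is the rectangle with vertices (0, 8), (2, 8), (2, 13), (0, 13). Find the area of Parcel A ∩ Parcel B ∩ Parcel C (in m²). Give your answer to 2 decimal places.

1.64

The intersection is the polygon with vertices (2,8.091), (2,8), (0,8), (0,9.546).
By the shoelace formula its area is 1.64.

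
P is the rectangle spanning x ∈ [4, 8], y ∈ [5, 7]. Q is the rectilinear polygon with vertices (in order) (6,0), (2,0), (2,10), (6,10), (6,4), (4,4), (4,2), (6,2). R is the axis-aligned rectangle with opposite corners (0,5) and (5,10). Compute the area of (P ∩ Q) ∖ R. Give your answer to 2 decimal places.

2.00

|P ∩ Q| = 4.
|(P ∩ Q) ∩ R| = 2.
|(P ∩ Q) ∖ R| = 4 − 2 = 2.00.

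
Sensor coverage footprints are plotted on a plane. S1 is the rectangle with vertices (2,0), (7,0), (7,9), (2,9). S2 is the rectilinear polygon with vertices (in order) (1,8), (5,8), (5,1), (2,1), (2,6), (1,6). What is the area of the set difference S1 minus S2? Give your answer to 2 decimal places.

|S1| = 45, |S1∩S2| = 21.
|S1 ∖ S2| = |S1| − |S1∩S2| = 45 − 21 = 24.00.

24.00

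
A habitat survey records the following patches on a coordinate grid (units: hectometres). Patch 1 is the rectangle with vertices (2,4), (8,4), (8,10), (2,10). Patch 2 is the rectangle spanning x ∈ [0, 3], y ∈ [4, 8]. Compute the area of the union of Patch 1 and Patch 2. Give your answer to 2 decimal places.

By inclusion–exclusion:
Individual areas: |Patch 1| = 36, |Patch 2| = 12.
|Patch 1∩Patch 2|: x∈[2,3], y∈[4,8] → 1·4 = 4.
|Patch 1 ∪ Patch 2| = 48 − 4 = 44.00.

44.00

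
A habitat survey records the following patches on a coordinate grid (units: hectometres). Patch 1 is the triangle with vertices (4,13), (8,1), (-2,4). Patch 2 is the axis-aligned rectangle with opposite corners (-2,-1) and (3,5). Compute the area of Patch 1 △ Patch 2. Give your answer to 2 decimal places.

|Patch 1| = 54, |Patch 2| = 30, |Patch 1∩Patch 2| = 8.4167.
|Patch 1 △ Patch 2| = |Patch 1| + |Patch 2| − 2·|Patch 1∩Patch 2| = 54 + 30 − 16.8333 = 67.17.

67.17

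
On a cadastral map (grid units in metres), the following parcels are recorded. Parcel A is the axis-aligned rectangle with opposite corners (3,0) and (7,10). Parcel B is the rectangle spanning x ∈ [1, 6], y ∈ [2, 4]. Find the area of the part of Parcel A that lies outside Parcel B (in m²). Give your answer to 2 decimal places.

34.00

|Parcel A∩Parcel B|: x∈[3,6], y∈[2,4] → 3·2 = 6.
|Parcel A| = 40.
|Parcel A ∖ Parcel B| = |Parcel A| − |Parcel A∩Parcel B| = 40 − 6 = 34.00.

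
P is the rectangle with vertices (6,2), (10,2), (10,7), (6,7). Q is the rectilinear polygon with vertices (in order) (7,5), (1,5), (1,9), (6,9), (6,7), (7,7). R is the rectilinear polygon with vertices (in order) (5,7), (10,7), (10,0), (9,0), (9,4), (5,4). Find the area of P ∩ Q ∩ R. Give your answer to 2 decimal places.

The intersection is the polygon with vertices (7,5), (6,5), (6,7), (7,7).
By the shoelace formula its area is 2.00.

2.00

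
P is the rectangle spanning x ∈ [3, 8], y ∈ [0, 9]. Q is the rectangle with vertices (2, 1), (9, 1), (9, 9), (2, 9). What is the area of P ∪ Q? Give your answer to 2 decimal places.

By inclusion–exclusion:
Individual areas: |P| = 45, |Q| = 56.
|P∩Q|: x∈[3,8], y∈[1,9] → 5·8 = 40.
|P ∪ Q| = 101 − 40 = 61.00.

61.00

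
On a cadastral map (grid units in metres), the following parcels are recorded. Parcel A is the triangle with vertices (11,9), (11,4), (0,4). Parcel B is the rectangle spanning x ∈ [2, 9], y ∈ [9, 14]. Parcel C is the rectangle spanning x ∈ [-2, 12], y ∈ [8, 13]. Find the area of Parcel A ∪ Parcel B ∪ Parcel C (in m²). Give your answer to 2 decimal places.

By inclusion–exclusion:
Individual areas: |Parcel A| = 27.5, |Parcel B| = 35, |Parcel C| = 70.
|Parcel A∩Parcel B| = 0.
|Parcel A∩Parcel C| = 1.1.
|Parcel B∩Parcel C|: x∈[2,9], y∈[9,13] → 7·4 = 28.
|Parcel A∩Parcel B∩Parcel C| = 0.
|Parcel A ∪ Parcel B ∪ Parcel C| = 132.5 − 29.1 + 0 = 103.40.

103.40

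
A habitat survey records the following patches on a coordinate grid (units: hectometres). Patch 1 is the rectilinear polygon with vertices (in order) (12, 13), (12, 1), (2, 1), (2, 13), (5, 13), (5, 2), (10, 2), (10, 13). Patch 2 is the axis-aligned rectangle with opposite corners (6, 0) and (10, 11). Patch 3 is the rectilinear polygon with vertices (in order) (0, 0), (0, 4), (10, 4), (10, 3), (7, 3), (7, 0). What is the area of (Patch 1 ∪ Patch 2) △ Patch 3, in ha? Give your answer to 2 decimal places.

|Patch 1 ∪ Patch 2| = 105.
|(Patch 1 ∪ Patch 2) ∩ Patch 3| = 17.
|(Patch 1 ∪ Patch 2) △ Patch 3| = 105 + 31 − 34 = 102.00.

102.00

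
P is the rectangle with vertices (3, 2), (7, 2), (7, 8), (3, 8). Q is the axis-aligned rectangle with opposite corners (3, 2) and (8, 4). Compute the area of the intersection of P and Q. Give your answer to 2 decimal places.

8.00

|P∩Q|: x∈[3,7], y∈[2,4] → 4·2 = 8.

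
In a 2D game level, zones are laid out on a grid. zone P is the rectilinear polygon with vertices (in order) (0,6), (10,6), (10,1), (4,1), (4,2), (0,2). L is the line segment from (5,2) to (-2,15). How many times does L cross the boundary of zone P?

1

The segment meets the boundary at (2.846,6).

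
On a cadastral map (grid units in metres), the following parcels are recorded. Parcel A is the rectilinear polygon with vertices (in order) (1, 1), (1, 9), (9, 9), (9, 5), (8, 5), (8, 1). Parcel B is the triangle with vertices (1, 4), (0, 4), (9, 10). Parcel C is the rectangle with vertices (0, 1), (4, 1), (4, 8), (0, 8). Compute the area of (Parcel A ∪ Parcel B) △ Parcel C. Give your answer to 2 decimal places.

|Parcel A ∪ Parcel B| = 60.4167.
|(Parcel A ∪ Parcel B) ∩ Parcel C| = 21.3333.
|(Parcel A ∪ Parcel B) △ Parcel C| = 60.4167 + 28 − 42.6667 = 45.75.

45.75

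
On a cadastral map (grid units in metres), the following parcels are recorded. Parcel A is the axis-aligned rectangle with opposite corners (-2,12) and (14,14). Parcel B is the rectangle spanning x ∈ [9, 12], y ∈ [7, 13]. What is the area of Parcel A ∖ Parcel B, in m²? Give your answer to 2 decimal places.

29.00

|Parcel A∩Parcel B|: x∈[9,12], y∈[12,13] → 3·1 = 3.
|Parcel A| = 32.
|Parcel A ∖ Parcel B| = |Parcel A| − |Parcel A∩Parcel B| = 32 − 3 = 29.00.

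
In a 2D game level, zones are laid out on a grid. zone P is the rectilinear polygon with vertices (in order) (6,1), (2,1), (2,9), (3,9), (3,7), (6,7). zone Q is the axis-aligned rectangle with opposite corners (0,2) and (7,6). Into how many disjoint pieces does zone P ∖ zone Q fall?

2

zone P ∖ zone Q splits into 2 disjoint pieces (area 4, area 6).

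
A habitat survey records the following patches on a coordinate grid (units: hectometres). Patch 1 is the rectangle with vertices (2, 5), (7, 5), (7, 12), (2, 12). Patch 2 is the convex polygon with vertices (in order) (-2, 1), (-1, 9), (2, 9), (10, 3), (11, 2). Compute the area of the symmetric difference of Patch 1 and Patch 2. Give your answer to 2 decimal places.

76.75

|Patch 1| = 35, |Patch 2| = 63, |Patch 1∩Patch 2| = 10.625.
|Patch 1 △ Patch 2| = |Patch 1| + |Patch 2| − 2·|Patch 1∩Patch 2| = 35 + 63 − 21.25 = 76.75.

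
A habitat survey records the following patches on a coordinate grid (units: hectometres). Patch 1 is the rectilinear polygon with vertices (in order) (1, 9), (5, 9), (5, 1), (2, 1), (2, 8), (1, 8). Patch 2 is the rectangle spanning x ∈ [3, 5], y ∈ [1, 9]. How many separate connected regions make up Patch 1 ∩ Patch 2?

1

Patch 1 ∩ Patch 2 is a single connected region.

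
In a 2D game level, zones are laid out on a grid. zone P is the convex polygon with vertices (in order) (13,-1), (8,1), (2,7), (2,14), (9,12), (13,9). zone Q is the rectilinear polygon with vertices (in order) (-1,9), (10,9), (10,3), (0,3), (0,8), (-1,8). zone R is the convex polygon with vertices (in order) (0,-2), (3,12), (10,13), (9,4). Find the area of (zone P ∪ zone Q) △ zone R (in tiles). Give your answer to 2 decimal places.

80.25

|zone P ∪ zone Q| = 130.
|(zone P ∪ zone Q) ∩ zone R| = 67.3749.
|(zone P ∪ zone Q) △ zone R| = 130 + 85 − 134.7498 = 80.25.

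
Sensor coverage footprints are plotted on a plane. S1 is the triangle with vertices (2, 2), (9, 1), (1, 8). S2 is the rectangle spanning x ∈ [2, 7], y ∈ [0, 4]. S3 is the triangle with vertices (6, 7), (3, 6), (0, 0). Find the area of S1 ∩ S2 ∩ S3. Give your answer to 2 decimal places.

The intersection is the polygon with vertices (2,4), (3.429,4), (2,2.333).
By the shoelace formula its area is 1.19.

1.19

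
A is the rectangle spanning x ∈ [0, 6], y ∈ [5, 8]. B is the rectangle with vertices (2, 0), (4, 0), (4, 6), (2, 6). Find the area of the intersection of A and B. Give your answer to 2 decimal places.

2.00

|A∩B|: x∈[2,4], y∈[5,6] → 2·1 = 2.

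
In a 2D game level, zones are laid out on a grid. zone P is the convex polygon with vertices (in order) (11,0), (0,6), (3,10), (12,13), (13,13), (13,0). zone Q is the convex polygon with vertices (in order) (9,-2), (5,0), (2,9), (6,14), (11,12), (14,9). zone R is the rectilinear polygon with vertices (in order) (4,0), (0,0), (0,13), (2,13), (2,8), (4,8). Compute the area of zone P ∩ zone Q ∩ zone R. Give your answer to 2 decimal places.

4.03

The intersection is the polygon with vertices (2.333,8), (4,8), (4,3.818), (3.667,4).
By the shoelace formula its area is 4.03.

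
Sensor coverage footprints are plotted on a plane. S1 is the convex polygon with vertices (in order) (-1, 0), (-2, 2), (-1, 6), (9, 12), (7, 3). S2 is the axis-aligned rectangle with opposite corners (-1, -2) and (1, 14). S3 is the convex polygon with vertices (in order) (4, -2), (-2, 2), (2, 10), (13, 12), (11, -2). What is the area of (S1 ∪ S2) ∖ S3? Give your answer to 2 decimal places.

|S1 ∪ S2| = 85.55.
|(S1 ∪ S2) ∩ S3| = 61.9788.
|(S1 ∪ S2) ∖ S3| = 85.55 − 61.9788 = 23.57.

23.57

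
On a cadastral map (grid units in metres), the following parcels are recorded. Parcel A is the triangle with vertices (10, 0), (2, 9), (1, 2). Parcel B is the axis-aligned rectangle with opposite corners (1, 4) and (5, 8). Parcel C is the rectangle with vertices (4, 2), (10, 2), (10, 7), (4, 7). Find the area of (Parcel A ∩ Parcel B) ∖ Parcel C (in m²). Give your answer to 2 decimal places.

9.02

|Parcel A ∩ Parcel B| = 11.2073.
|(Parcel A ∩ Parcel B) ∩ Parcel C| = 2.1875.
|(Parcel A ∩ Parcel B) ∖ Parcel C| = 11.2073 − 2.1875 = 9.02.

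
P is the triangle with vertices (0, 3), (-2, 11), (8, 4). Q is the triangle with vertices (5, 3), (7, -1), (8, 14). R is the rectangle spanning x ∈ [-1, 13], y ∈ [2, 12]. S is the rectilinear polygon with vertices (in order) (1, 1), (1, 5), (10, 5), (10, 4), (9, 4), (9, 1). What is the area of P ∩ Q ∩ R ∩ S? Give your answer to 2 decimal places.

2.18

The intersection is the polygon with vertices (5.176,3.647), (5.545,5), (6.571,5), (7.363,4.446), (7.328,3.916).
By the shoelace formula its area is 2.18.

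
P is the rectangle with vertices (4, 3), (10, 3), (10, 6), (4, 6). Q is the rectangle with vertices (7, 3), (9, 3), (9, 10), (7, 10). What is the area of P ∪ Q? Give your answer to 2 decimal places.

By inclusion–exclusion:
Individual areas: |P| = 18, |Q| = 14.
|P∩Q|: x∈[7,9], y∈[3,6] → 2·3 = 6.
|P ∪ Q| = 32 − 6 = 26.00.

26.00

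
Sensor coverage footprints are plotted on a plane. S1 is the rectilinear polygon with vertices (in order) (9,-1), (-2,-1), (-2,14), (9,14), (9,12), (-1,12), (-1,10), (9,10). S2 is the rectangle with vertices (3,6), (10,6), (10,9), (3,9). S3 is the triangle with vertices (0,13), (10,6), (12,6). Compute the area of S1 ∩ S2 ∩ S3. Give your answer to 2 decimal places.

2.44

The intersection is the polygon with vertices (6.857,9), (9,7.75), (9,6.7), (5.714,9).
By the shoelace formula its area is 2.44.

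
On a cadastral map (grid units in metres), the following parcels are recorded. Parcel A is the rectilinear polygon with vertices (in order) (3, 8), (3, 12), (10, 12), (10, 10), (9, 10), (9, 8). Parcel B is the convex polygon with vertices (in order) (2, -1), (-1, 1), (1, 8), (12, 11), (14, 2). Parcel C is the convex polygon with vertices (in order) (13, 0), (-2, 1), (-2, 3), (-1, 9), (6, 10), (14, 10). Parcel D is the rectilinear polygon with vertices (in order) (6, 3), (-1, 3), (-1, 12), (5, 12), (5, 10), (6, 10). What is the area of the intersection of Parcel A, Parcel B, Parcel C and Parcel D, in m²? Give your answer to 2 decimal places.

2.86

The intersection is the polygon with vertices (3,8), (3,8.546), (6,9.364), (6,8).
By the shoelace formula its area is 2.86.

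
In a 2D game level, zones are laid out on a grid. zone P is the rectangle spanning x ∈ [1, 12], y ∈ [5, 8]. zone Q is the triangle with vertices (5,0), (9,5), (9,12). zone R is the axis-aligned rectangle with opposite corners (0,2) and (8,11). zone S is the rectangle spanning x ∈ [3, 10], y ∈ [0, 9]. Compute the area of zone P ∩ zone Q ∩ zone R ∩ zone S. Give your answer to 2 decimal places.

The intersection is the polygon with vertices (7.667,8), (8,8), (8,5), (6.667,5).
By the shoelace formula its area is 2.50.

2.50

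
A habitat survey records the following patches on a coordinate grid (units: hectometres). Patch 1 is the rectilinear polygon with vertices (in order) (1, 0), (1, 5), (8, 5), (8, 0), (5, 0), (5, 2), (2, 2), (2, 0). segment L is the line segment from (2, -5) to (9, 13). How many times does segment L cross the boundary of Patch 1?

2

The segment meets the boundary at (4.722,2), (5.889,5).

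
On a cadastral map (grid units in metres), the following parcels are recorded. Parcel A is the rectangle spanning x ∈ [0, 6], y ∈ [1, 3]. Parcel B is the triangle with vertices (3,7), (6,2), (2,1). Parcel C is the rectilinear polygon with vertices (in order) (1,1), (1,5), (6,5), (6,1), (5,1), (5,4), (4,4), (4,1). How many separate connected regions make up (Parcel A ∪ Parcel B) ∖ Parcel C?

(Parcel A ∪ Parcel B) ∖ Parcel C splits into 3 disjoint pieces (area 2.9667, area 2, area 1.5333).

3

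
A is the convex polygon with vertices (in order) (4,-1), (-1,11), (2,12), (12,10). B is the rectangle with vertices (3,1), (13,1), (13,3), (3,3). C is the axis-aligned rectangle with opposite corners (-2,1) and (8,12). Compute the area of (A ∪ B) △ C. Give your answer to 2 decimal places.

62.61

|A ∪ B| = 97.1697.
|(A ∪ B) ∩ C| = 72.2818.
|(A ∪ B) △ C| = 97.1697 + 110 − 144.5636 = 62.61.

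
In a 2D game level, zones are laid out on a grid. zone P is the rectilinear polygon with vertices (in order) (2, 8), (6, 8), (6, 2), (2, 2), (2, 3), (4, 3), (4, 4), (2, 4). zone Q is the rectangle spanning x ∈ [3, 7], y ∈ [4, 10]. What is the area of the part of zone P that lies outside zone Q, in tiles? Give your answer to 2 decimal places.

|zone P| = 22, |zone P∩zone Q| = 12.
|zone P ∖ zone Q| = |zone P| − |zone P∩zone Q| = 22 − 12 = 10.00.

10.00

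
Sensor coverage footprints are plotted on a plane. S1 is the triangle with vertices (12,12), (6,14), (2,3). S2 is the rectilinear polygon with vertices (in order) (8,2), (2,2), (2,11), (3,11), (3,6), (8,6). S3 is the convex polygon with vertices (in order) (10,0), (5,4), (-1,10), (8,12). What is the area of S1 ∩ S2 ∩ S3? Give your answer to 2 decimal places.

1.29

The intersection is the polygon with vertices (5.333,6), (4.105,4.895), (3.067,5.933), (3.091,6).
By the shoelace formula its area is 1.29.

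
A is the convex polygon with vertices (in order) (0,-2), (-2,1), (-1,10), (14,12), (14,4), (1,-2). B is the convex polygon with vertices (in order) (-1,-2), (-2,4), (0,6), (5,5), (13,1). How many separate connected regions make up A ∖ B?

3

A ∖ B splits into 3 disjoint pieces (area 0.7063, area 0.7, area 102.4425).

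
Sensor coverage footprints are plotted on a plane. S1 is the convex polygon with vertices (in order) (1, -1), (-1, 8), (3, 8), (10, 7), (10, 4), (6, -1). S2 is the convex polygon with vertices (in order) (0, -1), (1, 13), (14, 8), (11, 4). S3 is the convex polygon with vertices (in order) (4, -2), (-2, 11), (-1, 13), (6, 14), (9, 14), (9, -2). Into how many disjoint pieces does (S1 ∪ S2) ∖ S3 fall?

(S1 ∪ S2) ∖ S3 splits into 2 disjoint pieces (area 14.6501, area 19.7898).

2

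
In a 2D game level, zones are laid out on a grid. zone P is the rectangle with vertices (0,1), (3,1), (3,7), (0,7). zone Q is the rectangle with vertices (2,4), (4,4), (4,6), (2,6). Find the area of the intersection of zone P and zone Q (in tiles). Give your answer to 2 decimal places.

2.00

|zone P∩zone Q|: x∈[2,3], y∈[4,6] → 1·2 = 2.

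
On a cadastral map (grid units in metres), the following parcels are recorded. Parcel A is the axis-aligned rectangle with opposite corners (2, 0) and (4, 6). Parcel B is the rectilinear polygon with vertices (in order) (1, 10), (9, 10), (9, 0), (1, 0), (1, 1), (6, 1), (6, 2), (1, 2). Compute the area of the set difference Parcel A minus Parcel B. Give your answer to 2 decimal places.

2.00

|Parcel A| = 12, |Parcel A∩Parcel B| = 10.
|Parcel A ∖ Parcel B| = |Parcel A| − |Parcel A∩Parcel B| = 12 − 10 = 2.00.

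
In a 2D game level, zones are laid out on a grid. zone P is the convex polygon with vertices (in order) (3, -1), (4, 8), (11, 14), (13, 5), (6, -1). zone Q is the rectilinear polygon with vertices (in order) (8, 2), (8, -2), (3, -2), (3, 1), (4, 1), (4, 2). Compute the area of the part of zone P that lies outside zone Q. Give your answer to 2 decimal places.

76.44

|zone P| = 88.5, |zone P∩zone Q| = 12.0635.
|zone P ∖ zone Q| = |zone P| − |zone P∩zone Q| = 88.5 − 12.0635 = 76.44.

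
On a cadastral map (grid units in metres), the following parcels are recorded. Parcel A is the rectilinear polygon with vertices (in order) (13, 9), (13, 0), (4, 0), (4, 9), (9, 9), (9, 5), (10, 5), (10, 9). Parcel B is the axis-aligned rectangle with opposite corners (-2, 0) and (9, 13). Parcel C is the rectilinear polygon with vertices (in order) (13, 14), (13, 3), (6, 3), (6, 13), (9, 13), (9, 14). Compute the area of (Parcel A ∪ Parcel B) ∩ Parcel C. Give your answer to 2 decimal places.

50.00

|Parcel A ∪ Parcel B| = 175.
|(Parcel A ∪ Parcel B) ∩ Parcel C| = 50.00.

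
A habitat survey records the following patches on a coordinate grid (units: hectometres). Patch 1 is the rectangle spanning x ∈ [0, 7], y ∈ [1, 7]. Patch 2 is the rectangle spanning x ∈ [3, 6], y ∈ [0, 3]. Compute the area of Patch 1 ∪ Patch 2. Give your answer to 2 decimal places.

45.00

By inclusion–exclusion:
Individual areas: |Patch 1| = 42, |Patch 2| = 9.
|Patch 1∩Patch 2|: x∈[3,6], y∈[1,3] → 3·2 = 6.
|Patch 1 ∪ Patch 2| = 51 − 6 = 45.00.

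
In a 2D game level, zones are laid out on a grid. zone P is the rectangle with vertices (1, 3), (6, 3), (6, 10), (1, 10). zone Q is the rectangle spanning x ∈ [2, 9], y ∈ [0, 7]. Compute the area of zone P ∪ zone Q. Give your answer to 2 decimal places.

By inclusion–exclusion:
Individual areas: |zone P| = 35, |zone Q| = 49.
|zone P∩zone Q|: x∈[2,6], y∈[3,7] → 4·4 = 16.
|zone P ∪ zone Q| = 84 − 16 = 68.00.

68.00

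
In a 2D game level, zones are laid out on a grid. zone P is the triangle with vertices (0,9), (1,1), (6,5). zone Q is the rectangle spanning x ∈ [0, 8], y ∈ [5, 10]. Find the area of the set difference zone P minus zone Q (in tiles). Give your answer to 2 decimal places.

|zone P| = 22, |zone P∩zone Q| = 11.
|zone P ∖ zone Q| = |zone P| − |zone P∩zone Q| = 22 − 11 = 11.00.

11.00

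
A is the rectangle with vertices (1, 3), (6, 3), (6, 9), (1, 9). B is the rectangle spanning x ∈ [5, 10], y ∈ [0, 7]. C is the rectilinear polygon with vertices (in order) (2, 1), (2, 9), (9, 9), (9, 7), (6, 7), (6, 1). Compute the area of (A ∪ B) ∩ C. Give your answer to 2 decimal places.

|A ∪ B| = 61.
|(A ∪ B) ∩ C| = 26.00.

26.00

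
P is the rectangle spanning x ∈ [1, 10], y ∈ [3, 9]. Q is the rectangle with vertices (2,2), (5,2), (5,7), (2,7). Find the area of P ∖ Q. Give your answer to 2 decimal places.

42.00

|P∩Q|: x∈[2,5], y∈[3,7] → 3·4 = 12.
|P| = 54.
|P ∖ Q| = |P| − |P∩Q| = 54 − 12 = 42.00.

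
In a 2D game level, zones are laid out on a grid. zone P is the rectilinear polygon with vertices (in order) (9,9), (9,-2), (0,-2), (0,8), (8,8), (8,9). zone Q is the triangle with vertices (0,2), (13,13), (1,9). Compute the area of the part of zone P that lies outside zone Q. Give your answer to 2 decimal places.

|zone P| = 91, |zone P∩zone Q| = 18.7328.
|zone P ∖ zone Q| = |zone P| − |zone P∩zone Q| = 91 − 18.7328 = 72.27.

72.27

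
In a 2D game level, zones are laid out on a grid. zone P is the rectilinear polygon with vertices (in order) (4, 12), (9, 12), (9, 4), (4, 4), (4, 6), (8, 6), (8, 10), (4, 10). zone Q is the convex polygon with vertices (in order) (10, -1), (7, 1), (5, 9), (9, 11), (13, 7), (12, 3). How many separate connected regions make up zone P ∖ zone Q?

2

zone P ∖ zone Q splits into 2 disjoint pieces (area 9, area 4).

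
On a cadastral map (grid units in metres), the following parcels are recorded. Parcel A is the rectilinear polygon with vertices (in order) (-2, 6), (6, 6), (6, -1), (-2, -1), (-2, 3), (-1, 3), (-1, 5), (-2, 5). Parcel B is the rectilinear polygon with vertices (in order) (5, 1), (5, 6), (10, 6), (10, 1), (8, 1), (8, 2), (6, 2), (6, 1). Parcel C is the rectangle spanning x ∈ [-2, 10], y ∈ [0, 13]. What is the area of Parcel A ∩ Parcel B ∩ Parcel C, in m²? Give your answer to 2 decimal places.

The intersection is the polygon with vertices (6,2), (6,1), (5,1), (5,6), (6,6).
By the shoelace formula its area is 5.00.

5.00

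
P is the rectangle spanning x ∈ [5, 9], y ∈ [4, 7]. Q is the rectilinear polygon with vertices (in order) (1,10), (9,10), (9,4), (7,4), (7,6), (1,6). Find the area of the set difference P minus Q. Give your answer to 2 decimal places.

|P| = 12, |P∩Q| = 8.
|P ∖ Q| = |P| − |P∩Q| = 12 − 8 = 4.00.

4.00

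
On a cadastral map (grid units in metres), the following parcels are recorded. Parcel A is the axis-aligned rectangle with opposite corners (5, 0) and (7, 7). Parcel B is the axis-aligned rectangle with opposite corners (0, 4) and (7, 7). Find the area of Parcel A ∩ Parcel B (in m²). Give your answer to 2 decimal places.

6.00

|Parcel A∩Parcel B|: x∈[5,7], y∈[4,7] → 2·3 = 6.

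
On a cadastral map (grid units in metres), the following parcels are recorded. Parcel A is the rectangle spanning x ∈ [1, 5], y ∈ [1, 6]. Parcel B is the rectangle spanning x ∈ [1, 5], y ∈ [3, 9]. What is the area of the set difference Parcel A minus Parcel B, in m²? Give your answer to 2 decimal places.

|Parcel A∩Parcel B|: x∈[1,5], y∈[3,6] → 4·3 = 12.
|Parcel A| = 20.
|Parcel A ∖ Parcel B| = |Parcel A| − |Parcel A∩Parcel B| = 20 − 12 = 8.00.

8.00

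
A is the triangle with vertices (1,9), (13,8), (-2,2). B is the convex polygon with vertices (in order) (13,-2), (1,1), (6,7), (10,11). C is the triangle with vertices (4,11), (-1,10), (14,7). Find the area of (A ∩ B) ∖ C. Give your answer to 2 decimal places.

|A ∩ B| = 11.5083.
|(A ∩ B) ∩ C| = 1.1253.
|(A ∩ B) ∖ C| = 11.5083 − 1.1253 = 10.38.

10.38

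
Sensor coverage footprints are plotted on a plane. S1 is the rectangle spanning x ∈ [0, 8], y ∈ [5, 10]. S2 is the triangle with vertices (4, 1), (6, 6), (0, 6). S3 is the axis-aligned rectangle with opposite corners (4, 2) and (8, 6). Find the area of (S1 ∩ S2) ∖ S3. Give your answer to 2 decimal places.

|S1 ∩ S2| = 5.4.
|(S1 ∩ S2) ∩ S3| = 1.8.
|(S1 ∩ S2) ∖ S3| = 5.4 − 1.8 = 3.60.

3.60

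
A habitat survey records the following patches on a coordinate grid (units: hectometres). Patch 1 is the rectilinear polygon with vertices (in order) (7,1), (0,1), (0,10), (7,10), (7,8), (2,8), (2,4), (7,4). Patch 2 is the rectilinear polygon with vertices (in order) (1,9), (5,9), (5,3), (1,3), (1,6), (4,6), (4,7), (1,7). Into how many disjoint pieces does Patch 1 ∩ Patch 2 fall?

2

Patch 1 ∩ Patch 2 splits into 2 disjoint pieces (area 5, area 6).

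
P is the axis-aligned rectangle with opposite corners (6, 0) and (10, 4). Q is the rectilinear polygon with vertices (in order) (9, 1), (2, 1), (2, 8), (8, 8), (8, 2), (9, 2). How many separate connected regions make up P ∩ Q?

1

P ∩ Q is a single connected region.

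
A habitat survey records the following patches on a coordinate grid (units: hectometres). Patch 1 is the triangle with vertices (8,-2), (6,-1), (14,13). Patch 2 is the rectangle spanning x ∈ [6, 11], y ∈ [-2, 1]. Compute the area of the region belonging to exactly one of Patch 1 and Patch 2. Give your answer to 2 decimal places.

21.69

|Patch 1| = 18, |Patch 2| = 15, |Patch 1∩Patch 2| = 5.6571.
|Patch 1 △ Patch 2| = |Patch 1| + |Patch 2| − 2·|Patch 1∩Patch 2| = 18 + 15 − 11.3143 = 21.69.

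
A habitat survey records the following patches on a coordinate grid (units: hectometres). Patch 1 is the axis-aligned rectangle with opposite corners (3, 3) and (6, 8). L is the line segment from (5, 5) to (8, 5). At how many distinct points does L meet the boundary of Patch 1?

The segment meets the boundary at (6,5).

1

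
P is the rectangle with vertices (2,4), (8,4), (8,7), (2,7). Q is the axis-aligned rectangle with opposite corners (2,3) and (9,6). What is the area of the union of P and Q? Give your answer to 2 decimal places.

By inclusion–exclusion:
Individual areas: |P| = 18, |Q| = 21.
|P∩Q|: x∈[2,8], y∈[4,6] → 6·2 = 12.
|P ∪ Q| = 39 − 12 = 27.00.

27.00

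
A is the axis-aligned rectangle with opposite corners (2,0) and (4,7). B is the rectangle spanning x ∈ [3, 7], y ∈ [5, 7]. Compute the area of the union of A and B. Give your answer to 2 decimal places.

By inclusion–exclusion:
Individual areas: |A| = 14, |B| = 8.
|A∩B|: x∈[3,4], y∈[5,7] → 1·2 = 2.
|A ∪ B| = 22 − 2 = 20.00.

20.00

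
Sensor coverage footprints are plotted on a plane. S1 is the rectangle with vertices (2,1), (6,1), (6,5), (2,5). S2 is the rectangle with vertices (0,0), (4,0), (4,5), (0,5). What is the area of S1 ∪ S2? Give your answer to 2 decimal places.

28.00

By inclusion–exclusion:
Individual areas: |S1| = 16, |S2| = 20.
|S1∩S2|: x∈[2,4], y∈[1,5] → 2·4 = 8.
|S1 ∪ S2| = 36 − 8 = 28.00.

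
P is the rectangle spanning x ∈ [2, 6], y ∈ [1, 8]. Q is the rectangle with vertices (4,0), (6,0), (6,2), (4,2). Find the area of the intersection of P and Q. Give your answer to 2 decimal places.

2.00

|P∩Q|: x∈[4,6], y∈[1,2] → 2·1 = 2.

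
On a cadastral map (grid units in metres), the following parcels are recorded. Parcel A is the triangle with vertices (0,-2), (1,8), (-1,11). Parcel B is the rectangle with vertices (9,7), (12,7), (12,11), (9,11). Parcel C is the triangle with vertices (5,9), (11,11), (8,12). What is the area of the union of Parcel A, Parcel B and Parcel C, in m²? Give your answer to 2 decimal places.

By inclusion–exclusion:
Individual areas: |Parcel A| = 11.5, |Parcel B| = 12, |Parcel C| = 6.
|Parcel A∩Parcel B| = 0.
|Parcel A∩Parcel C| = 0.
|Parcel B∩Parcel C| = 0.6667.
|Parcel A∩Parcel B∩Parcel C| = 0.
|Parcel A ∪ Parcel B ∪ Parcel C| = 29.5 − 0.6667 + 0 = 28.83.

28.83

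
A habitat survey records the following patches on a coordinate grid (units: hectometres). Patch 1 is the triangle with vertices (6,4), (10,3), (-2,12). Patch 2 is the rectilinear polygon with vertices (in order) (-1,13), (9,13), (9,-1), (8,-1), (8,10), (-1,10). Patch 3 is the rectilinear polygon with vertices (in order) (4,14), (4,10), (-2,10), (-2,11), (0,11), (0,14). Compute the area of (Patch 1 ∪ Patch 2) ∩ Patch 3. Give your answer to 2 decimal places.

The region (Patch 1 ∪ Patch 2) ∩ Patch 3 is the polygon with vertices (-1,10), (-1,11), (0,11), (0,13), (4,13), (4,10), (0.667,10), (0,10).
By the shoelace formula its area is 13.00.

13.00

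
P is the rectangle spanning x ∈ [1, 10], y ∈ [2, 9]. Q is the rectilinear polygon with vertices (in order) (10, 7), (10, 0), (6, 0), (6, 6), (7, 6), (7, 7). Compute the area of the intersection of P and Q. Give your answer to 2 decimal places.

19.00

The intersection is the polygon with vertices (10,2), (6,2), (6,6), (7,6), (7,7), (10,7).
By the shoelace formula its area is 19.00.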